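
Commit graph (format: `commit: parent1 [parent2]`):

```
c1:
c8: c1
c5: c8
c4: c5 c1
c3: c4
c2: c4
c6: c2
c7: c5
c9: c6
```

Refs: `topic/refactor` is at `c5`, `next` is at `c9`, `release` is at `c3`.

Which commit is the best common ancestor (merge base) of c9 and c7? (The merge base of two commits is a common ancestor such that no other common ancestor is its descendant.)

c5

Ancestors of c9: {c1, c2, c4, c5, c6, c8, c9}.
Ancestors of c7: {c1, c5, c7, c8}.
Common ancestors: {c1, c5, c8}.
Among these, c5 is not an ancestor of any other common ancestor — it is the merge base.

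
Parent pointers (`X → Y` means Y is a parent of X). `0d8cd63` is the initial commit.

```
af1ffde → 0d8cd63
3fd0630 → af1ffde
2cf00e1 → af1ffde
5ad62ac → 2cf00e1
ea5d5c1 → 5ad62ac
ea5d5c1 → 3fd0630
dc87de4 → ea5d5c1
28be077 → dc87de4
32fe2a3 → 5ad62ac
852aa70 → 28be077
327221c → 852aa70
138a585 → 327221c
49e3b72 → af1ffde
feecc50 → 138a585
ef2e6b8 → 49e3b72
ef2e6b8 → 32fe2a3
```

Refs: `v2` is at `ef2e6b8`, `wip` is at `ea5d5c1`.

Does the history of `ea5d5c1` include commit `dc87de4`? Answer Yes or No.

Ancestors of ea5d5c1: {0d8cd63, 2cf00e1, 3fd0630, 5ad62ac, af1ffde, ea5d5c1}.
dc87de4 is not in that set, so it is not an ancestor of ea5d5c1.

No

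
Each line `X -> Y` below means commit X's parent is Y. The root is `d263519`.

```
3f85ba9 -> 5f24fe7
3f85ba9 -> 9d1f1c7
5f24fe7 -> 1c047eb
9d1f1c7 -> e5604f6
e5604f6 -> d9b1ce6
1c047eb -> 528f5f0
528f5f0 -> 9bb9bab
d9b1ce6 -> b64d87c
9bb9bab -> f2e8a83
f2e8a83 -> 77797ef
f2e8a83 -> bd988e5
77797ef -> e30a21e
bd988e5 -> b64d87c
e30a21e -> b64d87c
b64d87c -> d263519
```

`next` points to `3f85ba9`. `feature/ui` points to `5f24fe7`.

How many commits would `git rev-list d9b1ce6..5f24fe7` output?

8

Reachable from 5f24fe7: {1c047eb, 528f5f0, 5f24fe7, 77797ef, 9bb9bab, b64d87c, bd988e5, d263519, e30a21e, f2e8a83}.
Reachable from d9b1ce6: {b64d87c, d263519, d9b1ce6}.
In 5f24fe7's history but not d9b1ce6's: {1c047eb, 528f5f0, 5f24fe7, 77797ef, 9bb9bab, bd988e5, e30a21e, f2e8a83} — 8 commits.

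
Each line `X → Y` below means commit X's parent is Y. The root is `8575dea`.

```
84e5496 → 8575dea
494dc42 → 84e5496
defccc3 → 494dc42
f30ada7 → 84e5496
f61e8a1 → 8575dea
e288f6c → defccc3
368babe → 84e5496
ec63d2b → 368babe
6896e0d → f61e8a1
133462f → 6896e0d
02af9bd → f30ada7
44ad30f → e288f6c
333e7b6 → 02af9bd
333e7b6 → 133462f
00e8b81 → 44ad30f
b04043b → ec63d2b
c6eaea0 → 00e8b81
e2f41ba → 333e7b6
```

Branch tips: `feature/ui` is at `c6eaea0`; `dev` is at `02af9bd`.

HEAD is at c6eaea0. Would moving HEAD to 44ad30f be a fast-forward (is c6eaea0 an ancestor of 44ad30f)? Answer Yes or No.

No

A fast-forward from c6eaea0 to 44ad30f is possible iff c6eaea0 is an ancestor of 44ad30f.
Ancestors of 44ad30f: {44ad30f, 494dc42, 84e5496, 8575dea, defccc3, e288f6c}.
c6eaea0 is not among them, so fast-forward is not possible.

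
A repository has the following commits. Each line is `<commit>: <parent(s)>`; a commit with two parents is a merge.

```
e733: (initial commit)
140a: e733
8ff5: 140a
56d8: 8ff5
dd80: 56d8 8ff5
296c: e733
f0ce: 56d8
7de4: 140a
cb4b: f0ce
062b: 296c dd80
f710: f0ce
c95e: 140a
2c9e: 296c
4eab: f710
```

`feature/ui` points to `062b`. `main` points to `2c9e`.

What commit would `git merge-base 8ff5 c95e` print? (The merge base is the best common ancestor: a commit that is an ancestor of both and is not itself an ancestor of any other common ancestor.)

140a

Ancestors of 8ff5: {140a, 8ff5, e733}.
Ancestors of c95e: {140a, c95e, e733}.
Common ancestors: {140a, e733}.
Among these, 140a is not an ancestor of any other common ancestor — it is the merge base.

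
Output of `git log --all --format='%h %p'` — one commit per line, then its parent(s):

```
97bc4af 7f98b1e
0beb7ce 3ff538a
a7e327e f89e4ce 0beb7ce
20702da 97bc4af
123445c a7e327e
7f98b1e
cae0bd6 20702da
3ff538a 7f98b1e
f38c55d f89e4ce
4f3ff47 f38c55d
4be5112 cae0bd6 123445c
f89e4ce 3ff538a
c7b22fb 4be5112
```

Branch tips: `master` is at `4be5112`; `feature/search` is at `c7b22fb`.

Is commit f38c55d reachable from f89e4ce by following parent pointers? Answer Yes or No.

Ancestors of f89e4ce: {3ff538a, 7f98b1e, f89e4ce}.
f38c55d is not in that set, so it is not an ancestor of f89e4ce.

No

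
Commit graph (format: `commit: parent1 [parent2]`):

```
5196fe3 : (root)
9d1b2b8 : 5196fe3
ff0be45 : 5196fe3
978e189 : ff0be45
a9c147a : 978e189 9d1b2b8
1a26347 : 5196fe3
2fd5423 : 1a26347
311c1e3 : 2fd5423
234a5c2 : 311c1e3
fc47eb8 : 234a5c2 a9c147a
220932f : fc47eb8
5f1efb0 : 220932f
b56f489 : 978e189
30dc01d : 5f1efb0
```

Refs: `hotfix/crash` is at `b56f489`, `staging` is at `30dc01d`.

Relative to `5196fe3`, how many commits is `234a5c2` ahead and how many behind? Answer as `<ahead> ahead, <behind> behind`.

4 ahead, 0 behind

Reachable from 234a5c2: {1a26347, 234a5c2, 2fd5423, 311c1e3, 5196fe3}.
Reachable from 5196fe3: {5196fe3}.
Only in 234a5c2's history (ahead): {1a26347, 234a5c2, 2fd5423, 311c1e3} — 4.
Only in 5196fe3's history (behind): {} — 0.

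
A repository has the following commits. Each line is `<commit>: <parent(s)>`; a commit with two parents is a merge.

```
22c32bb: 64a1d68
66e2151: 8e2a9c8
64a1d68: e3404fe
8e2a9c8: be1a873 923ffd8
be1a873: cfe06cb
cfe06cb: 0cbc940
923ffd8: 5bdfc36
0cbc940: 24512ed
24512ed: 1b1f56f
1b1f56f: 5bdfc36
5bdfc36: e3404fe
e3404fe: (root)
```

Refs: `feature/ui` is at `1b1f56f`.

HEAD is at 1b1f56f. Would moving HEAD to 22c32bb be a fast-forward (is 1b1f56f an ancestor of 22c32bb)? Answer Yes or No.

No

A fast-forward from 1b1f56f to 22c32bb is possible iff 1b1f56f is an ancestor of 22c32bb.
Ancestors of 22c32bb: {22c32bb, 64a1d68, e3404fe}.
1b1f56f is not among them, so fast-forward is not possible.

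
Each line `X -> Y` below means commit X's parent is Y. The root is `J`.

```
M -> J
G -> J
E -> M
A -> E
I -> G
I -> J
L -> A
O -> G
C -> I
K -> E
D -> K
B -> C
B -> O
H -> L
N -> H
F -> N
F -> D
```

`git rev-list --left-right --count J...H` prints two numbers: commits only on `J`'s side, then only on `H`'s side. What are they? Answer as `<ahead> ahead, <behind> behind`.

Reachable from J: {J}.
Reachable from H: {A, E, H, J, L, M}.
Only in J's history (ahead): {} — 0.
Only in H's history (behind): {A, E, H, L, M} — 5.

0 ahead, 5 behind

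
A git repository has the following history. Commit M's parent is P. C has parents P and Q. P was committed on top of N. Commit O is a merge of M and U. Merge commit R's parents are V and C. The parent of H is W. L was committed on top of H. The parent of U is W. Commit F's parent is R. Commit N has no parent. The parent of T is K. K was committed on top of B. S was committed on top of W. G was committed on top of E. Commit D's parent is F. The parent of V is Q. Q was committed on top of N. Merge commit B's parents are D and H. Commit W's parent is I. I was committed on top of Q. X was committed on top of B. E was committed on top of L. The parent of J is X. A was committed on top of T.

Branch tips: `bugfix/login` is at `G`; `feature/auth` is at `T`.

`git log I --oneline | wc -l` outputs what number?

Walking parent pointers from I: reachable set = {I, N, Q}.
That is 3 commits.

3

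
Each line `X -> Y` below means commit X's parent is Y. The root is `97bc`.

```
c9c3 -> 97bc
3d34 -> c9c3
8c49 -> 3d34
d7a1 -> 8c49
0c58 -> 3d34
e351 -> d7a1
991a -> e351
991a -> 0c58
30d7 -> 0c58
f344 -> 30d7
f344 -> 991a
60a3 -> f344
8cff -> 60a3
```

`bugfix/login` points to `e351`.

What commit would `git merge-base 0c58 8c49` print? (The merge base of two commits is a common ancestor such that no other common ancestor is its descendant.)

Ancestors of 0c58: {0c58, 3d34, 97bc, c9c3}.
Ancestors of 8c49: {3d34, 8c49, 97bc, c9c3}.
Common ancestors: {3d34, 97bc, c9c3}.
Among these, 3d34 is not an ancestor of any other common ancestor — it is the merge base.

3d34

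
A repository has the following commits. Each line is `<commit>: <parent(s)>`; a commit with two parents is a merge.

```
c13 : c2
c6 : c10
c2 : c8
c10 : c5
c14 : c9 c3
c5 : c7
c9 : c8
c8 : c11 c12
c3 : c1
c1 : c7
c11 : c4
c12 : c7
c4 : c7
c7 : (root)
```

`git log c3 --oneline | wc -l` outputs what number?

Walking parent pointers from c3: reachable set = {c1, c3, c7}.
That is 3 commits.

3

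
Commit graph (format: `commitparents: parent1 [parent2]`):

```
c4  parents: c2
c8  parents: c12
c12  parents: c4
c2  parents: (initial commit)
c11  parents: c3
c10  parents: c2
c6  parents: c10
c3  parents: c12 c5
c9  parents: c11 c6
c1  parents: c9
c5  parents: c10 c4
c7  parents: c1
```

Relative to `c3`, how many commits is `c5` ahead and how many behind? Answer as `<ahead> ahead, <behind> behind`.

0 ahead, 2 behind

Reachable from c5: {c10, c2, c4, c5}.
Reachable from c3: {c10, c12, c2, c3, c4, c5}.
Only in c5's history (ahead): {} — 0.
Only in c3's history (behind): {c12, c3} — 2.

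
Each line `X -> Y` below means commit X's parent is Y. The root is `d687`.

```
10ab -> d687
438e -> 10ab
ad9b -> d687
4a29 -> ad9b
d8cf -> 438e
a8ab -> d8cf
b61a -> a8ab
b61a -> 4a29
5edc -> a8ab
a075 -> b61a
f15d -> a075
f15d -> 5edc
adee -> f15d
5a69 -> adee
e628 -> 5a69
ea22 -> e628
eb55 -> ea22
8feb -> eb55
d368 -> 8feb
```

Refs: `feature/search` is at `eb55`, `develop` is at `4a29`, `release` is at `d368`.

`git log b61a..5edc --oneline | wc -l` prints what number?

1

Reachable from 5edc: {10ab, 438e, 5edc, a8ab, d687, d8cf}.
Reachable from b61a: {10ab, 438e, 4a29, a8ab, ad9b, b61a, d687, d8cf}.
In 5edc's history but not b61a's: {5edc} — 1 commit.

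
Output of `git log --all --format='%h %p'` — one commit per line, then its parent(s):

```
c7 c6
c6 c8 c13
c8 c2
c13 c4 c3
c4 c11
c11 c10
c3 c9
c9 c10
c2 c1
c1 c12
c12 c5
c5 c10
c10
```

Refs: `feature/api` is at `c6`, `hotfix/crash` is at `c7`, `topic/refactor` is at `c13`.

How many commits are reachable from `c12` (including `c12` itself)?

3

Walking parent pointers from c12: reachable set = {c10, c12, c5}.
That is 3 commits.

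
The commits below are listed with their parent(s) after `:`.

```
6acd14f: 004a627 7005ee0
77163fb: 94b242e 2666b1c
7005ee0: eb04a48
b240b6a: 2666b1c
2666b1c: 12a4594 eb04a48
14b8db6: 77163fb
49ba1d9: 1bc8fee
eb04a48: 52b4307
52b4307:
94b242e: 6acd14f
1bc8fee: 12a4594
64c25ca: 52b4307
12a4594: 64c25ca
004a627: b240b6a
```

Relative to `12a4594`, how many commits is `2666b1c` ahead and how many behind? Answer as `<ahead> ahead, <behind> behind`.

Reachable from 2666b1c: {12a4594, 2666b1c, 52b4307, 64c25ca, eb04a48}.
Reachable from 12a4594: {12a4594, 52b4307, 64c25ca}.
Only in 2666b1c's history (ahead): {2666b1c, eb04a48} — 2.
Only in 12a4594's history (behind): {} — 0.

2 ahead, 0 behind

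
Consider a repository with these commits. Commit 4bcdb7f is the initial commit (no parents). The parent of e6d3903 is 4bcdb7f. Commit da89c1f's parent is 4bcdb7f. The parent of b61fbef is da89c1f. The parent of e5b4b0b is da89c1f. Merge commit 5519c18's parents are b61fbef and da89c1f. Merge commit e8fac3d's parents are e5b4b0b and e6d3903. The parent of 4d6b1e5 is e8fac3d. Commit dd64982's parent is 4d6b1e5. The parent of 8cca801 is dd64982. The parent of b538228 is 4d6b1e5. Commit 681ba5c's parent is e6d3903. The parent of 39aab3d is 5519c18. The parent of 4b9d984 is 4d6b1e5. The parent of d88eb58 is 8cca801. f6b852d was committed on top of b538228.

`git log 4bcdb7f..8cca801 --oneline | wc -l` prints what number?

7

Reachable from 8cca801: {4bcdb7f, 4d6b1e5, 8cca801, da89c1f, dd64982, e5b4b0b, e6d3903, e8fac3d}.
Reachable from 4bcdb7f: {4bcdb7f}.
In 8cca801's history but not 4bcdb7f's: {4d6b1e5, 8cca801, da89c1f, dd64982, e5b4b0b, e6d3903, e8fac3d} — 7 commits.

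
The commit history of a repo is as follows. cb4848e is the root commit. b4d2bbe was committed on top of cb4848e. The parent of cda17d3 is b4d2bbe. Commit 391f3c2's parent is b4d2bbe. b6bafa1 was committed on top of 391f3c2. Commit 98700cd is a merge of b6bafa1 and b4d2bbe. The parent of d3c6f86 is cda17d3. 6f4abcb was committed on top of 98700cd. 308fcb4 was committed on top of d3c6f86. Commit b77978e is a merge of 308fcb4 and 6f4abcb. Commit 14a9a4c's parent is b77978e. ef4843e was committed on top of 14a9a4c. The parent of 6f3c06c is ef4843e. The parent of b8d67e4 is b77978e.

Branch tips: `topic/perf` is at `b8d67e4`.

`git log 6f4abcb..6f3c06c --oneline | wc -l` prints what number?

7

Reachable from 6f3c06c: {14a9a4c, 308fcb4, 391f3c2, 6f3c06c, 6f4abcb, 98700cd, b4d2bbe, b6bafa1, b77978e, cb4848e, cda17d3, d3c6f86, ef4843e}.
Reachable from 6f4abcb: {391f3c2, 6f4abcb, 98700cd, b4d2bbe, b6bafa1, cb4848e}.
In 6f3c06c's history but not 6f4abcb's: {14a9a4c, 308fcb4, 6f3c06c, b77978e, cda17d3, d3c6f86, ef4843e} — 7 commits.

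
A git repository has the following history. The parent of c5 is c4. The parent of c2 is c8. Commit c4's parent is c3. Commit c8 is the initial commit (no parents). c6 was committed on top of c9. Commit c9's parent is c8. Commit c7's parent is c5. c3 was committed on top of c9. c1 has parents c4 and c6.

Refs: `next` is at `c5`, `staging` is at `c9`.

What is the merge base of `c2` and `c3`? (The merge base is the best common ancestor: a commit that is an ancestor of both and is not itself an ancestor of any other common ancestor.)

Ancestors of c2: {c2, c8}.
Ancestors of c3: {c3, c8, c9}.
Common ancestors: {c8}.
The only common ancestor is c8, so it is the merge base.

c8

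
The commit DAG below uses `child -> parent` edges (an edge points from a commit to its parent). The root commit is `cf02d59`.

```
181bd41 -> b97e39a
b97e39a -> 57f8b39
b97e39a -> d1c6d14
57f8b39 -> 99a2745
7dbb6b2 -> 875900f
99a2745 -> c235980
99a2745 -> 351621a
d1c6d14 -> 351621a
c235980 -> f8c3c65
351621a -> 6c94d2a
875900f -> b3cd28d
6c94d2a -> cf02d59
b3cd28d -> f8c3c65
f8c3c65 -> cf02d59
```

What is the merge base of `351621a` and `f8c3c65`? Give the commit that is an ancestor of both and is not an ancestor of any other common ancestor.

cf02d59

Ancestors of 351621a: {351621a, 6c94d2a, cf02d59}.
Ancestors of f8c3c65: {cf02d59, f8c3c65}.
Common ancestors: {cf02d59}.
The only common ancestor is cf02d59, so it is the merge base.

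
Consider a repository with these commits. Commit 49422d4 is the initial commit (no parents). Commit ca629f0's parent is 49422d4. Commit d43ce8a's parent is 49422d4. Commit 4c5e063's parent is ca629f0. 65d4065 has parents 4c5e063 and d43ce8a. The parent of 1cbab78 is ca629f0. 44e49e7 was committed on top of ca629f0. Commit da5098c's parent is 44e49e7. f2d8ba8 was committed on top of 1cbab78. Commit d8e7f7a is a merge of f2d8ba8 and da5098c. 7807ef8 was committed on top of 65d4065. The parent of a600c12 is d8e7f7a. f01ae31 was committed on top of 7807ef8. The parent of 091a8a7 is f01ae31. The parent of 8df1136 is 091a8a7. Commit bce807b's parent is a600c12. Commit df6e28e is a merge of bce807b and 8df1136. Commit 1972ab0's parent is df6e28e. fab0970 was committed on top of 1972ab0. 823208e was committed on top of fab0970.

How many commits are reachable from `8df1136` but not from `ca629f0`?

7

Reachable from 8df1136: {091a8a7, 49422d4, 4c5e063, 65d4065, 7807ef8, 8df1136, ca629f0, d43ce8a, f01ae31}.
Reachable from ca629f0: {49422d4, ca629f0}.
In 8df1136's history but not ca629f0's: {091a8a7, 4c5e063, 65d4065, 7807ef8, 8df1136, d43ce8a, f01ae31} — 7 commits.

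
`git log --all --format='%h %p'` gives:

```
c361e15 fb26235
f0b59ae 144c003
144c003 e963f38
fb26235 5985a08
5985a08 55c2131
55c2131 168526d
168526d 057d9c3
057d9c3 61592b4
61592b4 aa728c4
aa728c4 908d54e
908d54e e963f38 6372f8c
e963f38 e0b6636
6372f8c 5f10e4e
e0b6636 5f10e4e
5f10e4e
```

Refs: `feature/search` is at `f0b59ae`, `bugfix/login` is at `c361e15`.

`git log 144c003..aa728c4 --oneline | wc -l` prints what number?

3

Reachable from aa728c4: {5f10e4e, 6372f8c, 908d54e, aa728c4, e0b6636, e963f38}.
Reachable from 144c003: {144c003, 5f10e4e, e0b6636, e963f38}.
In aa728c4's history but not 144c003's: {6372f8c, 908d54e, aa728c4} — 3 commits.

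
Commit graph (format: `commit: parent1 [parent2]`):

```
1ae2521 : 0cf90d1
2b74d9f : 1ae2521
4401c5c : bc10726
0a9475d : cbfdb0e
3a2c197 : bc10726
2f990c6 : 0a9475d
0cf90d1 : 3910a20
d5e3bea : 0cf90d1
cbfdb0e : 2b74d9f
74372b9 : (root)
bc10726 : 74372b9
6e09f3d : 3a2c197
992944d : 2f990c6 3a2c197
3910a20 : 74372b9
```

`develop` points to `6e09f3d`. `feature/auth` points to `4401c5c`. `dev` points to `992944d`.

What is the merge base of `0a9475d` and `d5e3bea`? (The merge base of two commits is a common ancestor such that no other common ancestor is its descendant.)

Ancestors of 0a9475d: {0a9475d, 0cf90d1, 1ae2521, 2b74d9f, 3910a20, 74372b9, cbfdb0e}.
Ancestors of d5e3bea: {0cf90d1, 3910a20, 74372b9, d5e3bea}.
Common ancestors: {0cf90d1, 3910a20, 74372b9}.
Among these, 0cf90d1 is not an ancestor of any other common ancestor — it is the merge base.

0cf90d1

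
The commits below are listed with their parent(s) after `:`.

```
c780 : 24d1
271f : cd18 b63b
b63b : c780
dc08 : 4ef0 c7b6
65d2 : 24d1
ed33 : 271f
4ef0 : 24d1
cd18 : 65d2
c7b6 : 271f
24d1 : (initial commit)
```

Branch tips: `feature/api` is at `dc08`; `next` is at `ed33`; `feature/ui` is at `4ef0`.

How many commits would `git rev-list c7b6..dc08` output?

Reachable from dc08: {24d1, 271f, 4ef0, 65d2, b63b, c780, c7b6, cd18, dc08}.
Reachable from c7b6: {24d1, 271f, 65d2, b63b, c780, c7b6, cd18}.
In dc08's history but not c7b6's: {4ef0, dc08} — 2 commits.

2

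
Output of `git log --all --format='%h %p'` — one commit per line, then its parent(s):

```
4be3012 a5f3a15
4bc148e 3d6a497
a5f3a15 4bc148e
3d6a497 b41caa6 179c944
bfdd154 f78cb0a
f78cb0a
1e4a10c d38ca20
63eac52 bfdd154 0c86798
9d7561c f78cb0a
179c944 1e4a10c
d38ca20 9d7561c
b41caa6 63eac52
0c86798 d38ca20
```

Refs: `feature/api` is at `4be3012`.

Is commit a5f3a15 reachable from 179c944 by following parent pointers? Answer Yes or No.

No

Ancestors of 179c944: {179c944, 1e4a10c, 9d7561c, d38ca20, f78cb0a}.
a5f3a15 is not in that set, so it is not an ancestor of 179c944.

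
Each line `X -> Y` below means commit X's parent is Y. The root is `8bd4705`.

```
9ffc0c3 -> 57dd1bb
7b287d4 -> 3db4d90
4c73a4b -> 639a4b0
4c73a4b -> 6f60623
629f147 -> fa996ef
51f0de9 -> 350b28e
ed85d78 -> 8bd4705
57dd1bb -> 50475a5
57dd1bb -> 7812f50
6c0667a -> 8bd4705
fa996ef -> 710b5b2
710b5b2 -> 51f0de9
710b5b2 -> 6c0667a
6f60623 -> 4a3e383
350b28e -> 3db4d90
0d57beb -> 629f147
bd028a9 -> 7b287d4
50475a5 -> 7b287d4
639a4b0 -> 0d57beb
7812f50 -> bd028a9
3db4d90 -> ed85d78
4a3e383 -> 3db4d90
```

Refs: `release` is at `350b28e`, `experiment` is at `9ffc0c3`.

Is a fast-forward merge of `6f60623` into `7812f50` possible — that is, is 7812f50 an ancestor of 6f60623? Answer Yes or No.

A fast-forward from 7812f50 to 6f60623 is possible iff 7812f50 is an ancestor of 6f60623.
Ancestors of 6f60623: {3db4d90, 4a3e383, 6f60623, 8bd4705, ed85d78}.
7812f50 is not among them, so fast-forward is not possible.

No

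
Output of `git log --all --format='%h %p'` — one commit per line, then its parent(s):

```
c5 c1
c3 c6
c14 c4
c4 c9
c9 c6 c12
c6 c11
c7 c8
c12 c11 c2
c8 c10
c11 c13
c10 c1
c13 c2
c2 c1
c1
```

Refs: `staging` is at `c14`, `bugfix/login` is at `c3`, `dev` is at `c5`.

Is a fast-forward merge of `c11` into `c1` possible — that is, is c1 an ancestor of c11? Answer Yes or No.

A fast-forward from c1 to c11 is possible iff c1 is an ancestor of c11.
Ancestors of c11: {c1, c11, c13, c2}.
c1 is among them, so fast-forward is possible.

Yes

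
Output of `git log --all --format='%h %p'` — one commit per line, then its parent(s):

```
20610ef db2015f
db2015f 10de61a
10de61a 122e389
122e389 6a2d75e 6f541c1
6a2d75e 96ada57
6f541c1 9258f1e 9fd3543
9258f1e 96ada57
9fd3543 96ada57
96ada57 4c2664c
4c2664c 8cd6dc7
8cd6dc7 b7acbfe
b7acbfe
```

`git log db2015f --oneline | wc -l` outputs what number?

Walking parent pointers from db2015f: reachable set = {10de61a, 122e389, 4c2664c, 6a2d75e, 6f541c1, 8cd6dc7, 9258f1e, 96ada57, 9fd3543, b7acbfe, db2015f}.
That is 11 commits.

11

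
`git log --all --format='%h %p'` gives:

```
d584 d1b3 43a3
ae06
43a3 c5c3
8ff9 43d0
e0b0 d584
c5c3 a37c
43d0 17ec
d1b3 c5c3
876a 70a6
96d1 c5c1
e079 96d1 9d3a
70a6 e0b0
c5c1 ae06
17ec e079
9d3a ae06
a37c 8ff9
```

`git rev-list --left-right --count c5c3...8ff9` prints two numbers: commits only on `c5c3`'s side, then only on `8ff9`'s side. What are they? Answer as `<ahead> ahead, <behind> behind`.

Reachable from c5c3: {17ec, 43d0, 8ff9, 96d1, 9d3a, a37c, ae06, c5c1, c5c3, e079}.
Reachable from 8ff9: {17ec, 43d0, 8ff9, 96d1, 9d3a, ae06, c5c1, e079}.
Only in c5c3's history (ahead): {a37c, c5c3} — 2.
Only in 8ff9's history (behind): {} — 0.

2 ahead, 0 behind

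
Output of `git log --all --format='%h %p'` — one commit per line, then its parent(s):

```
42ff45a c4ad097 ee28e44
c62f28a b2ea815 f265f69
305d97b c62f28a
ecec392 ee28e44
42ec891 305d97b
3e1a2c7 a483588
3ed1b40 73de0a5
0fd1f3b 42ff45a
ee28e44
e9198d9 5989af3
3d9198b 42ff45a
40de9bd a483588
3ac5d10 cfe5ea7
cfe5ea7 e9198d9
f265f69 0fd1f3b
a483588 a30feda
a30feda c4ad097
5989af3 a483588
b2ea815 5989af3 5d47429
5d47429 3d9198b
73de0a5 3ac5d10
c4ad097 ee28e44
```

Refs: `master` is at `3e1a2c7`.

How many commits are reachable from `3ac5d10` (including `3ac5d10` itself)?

8

Walking parent pointers from 3ac5d10: reachable set = {3ac5d10, 5989af3, a30feda, a483588, c4ad097, cfe5ea7, e9198d9, ee28e44}.
That is 8 commits.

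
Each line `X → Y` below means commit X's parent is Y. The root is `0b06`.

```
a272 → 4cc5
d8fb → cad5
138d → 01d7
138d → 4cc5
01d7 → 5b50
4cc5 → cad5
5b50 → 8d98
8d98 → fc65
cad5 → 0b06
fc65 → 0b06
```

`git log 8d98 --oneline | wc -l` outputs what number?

3

Walking parent pointers from 8d98: reachable set = {0b06, 8d98, fc65}.
That is 3 commits.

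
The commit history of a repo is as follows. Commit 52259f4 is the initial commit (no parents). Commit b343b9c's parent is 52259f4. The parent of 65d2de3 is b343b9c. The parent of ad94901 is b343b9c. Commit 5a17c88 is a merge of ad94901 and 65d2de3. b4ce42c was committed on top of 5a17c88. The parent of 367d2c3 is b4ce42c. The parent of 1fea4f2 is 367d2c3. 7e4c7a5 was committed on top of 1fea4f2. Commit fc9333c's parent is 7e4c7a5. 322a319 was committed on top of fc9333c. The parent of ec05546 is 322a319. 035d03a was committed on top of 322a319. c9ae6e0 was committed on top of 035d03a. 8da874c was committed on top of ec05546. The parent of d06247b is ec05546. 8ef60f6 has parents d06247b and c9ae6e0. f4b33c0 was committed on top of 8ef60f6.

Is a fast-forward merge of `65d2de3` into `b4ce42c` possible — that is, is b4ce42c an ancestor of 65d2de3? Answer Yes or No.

No

A fast-forward from b4ce42c to 65d2de3 is possible iff b4ce42c is an ancestor of 65d2de3.
Ancestors of 65d2de3: {52259f4, 65d2de3, b343b9c}.
b4ce42c is not among them, so fast-forward is not possible.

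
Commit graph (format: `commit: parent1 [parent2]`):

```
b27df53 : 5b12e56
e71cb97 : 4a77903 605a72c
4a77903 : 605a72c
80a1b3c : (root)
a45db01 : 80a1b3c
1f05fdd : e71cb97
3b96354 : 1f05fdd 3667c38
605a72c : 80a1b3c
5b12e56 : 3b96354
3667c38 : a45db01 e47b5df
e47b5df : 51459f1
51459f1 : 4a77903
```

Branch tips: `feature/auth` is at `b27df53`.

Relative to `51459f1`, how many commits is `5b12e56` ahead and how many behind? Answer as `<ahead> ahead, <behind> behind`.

Reachable from 5b12e56: {1f05fdd, 3667c38, 3b96354, 4a77903, 51459f1, 5b12e56, 605a72c, 80a1b3c, a45db01, e47b5df, e71cb97}.
Reachable from 51459f1: {4a77903, 51459f1, 605a72c, 80a1b3c}.
Only in 5b12e56's history (ahead): {1f05fdd, 3667c38, 3b96354, 5b12e56, a45db01, e47b5df, e71cb97} — 7.
Only in 51459f1's history (behind): {} — 0.

7 ahead, 0 behind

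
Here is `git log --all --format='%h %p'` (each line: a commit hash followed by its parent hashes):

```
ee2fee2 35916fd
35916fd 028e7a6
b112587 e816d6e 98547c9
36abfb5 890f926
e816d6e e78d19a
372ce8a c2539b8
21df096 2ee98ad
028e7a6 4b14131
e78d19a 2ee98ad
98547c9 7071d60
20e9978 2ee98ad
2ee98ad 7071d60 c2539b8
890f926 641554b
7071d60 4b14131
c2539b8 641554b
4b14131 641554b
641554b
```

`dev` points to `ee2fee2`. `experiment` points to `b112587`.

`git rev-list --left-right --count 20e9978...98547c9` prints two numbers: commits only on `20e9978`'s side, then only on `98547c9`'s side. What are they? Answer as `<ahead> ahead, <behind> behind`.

3 ahead, 1 behind

Reachable from 20e9978: {20e9978, 2ee98ad, 4b14131, 641554b, 7071d60, c2539b8}.
Reachable from 98547c9: {4b14131, 641554b, 7071d60, 98547c9}.
Only in 20e9978's history (ahead): {20e9978, 2ee98ad, c2539b8} — 3.
Only in 98547c9's history (behind): {98547c9} — 1.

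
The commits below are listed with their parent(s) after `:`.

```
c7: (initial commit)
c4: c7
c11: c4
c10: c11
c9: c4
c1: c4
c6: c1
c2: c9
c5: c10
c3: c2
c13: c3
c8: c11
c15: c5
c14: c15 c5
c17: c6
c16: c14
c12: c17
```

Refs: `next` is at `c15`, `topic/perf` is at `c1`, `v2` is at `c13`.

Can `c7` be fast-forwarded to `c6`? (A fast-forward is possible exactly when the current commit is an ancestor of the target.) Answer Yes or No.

Yes

A fast-forward from c7 to c6 is possible iff c7 is an ancestor of c6.
Ancestors of c6: {c1, c4, c6, c7}.
c7 is among them, so fast-forward is possible.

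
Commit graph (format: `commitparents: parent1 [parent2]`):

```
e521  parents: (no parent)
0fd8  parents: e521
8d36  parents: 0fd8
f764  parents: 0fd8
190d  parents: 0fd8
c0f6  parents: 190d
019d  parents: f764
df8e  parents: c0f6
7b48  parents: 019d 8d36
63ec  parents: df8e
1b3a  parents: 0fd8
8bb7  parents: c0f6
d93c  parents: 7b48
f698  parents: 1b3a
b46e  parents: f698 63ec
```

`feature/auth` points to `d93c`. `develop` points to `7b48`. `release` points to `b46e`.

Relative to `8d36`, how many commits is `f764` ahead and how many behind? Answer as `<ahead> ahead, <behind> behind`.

1 ahead, 1 behind

Reachable from f764: {0fd8, e521, f764}.
Reachable from 8d36: {0fd8, 8d36, e521}.
Only in f764's history (ahead): {f764} — 1.
Only in 8d36's history (behind): {8d36} — 1.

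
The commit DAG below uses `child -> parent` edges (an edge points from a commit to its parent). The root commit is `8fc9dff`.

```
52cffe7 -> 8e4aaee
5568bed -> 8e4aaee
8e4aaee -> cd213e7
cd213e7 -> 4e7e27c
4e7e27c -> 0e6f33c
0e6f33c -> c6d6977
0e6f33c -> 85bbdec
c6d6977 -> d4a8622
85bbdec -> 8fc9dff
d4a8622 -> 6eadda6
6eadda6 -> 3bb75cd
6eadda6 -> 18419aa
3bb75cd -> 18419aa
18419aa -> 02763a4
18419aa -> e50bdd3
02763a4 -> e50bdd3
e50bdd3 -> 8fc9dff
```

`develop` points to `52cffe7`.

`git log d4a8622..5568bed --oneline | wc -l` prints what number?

7

Reachable from 5568bed: {02763a4, 0e6f33c, 18419aa, 3bb75cd, 4e7e27c, 5568bed, 6eadda6, 85bbdec, 8e4aaee, 8fc9dff, c6d6977, cd213e7, d4a8622, e50bdd3}.
Reachable from d4a8622: {02763a4, 18419aa, 3bb75cd, 6eadda6, 8fc9dff, d4a8622, e50bdd3}.
In 5568bed's history but not d4a8622's: {0e6f33c, 4e7e27c, 5568bed, 85bbdec, 8e4aaee, c6d6977, cd213e7} — 7 commits.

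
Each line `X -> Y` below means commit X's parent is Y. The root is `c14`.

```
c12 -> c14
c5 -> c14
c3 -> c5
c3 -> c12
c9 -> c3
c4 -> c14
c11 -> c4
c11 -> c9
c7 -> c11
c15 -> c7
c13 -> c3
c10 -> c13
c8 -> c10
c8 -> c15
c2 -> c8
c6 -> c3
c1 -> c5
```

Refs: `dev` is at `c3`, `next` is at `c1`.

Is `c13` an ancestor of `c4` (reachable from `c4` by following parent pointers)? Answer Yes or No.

Ancestors of c4: {c14, c4}.
c13 is not in that set, so it is not an ancestor of c4.

No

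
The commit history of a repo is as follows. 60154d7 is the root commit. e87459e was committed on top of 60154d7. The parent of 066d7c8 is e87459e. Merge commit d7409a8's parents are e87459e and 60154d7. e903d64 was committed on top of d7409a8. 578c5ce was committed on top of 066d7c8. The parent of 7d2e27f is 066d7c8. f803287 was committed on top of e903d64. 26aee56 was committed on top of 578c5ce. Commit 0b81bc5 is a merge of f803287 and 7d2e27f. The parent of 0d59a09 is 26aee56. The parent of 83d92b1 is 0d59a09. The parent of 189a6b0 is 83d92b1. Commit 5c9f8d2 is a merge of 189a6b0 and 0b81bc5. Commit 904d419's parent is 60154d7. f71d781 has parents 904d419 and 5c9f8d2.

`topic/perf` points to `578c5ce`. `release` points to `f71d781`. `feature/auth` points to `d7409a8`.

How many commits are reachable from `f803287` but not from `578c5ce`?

Reachable from f803287: {60154d7, d7409a8, e87459e, e903d64, f803287}.
Reachable from 578c5ce: {066d7c8, 578c5ce, 60154d7, e87459e}.
In f803287's history but not 578c5ce's: {d7409a8, e903d64, f803287} — 3 commits.

3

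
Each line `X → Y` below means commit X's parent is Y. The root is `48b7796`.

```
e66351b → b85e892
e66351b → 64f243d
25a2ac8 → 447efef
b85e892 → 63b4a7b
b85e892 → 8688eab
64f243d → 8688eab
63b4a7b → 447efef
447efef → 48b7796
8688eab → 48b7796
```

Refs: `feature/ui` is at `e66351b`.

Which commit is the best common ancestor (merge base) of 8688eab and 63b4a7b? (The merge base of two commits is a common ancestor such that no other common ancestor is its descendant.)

Ancestors of 8688eab: {48b7796, 8688eab}.
Ancestors of 63b4a7b: {447efef, 48b7796, 63b4a7b}.
Common ancestors: {48b7796}.
The only common ancestor is 48b7796, so it is the merge base.

48b7796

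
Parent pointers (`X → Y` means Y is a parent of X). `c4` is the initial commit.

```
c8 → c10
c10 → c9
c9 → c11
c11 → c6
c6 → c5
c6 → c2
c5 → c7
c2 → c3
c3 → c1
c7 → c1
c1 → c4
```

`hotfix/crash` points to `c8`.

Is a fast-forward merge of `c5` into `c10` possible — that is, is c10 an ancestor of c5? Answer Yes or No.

No

A fast-forward from c10 to c5 is possible iff c10 is an ancestor of c5.
Ancestors of c5: {c1, c4, c5, c7}.
c10 is not among them, so fast-forward is not possible.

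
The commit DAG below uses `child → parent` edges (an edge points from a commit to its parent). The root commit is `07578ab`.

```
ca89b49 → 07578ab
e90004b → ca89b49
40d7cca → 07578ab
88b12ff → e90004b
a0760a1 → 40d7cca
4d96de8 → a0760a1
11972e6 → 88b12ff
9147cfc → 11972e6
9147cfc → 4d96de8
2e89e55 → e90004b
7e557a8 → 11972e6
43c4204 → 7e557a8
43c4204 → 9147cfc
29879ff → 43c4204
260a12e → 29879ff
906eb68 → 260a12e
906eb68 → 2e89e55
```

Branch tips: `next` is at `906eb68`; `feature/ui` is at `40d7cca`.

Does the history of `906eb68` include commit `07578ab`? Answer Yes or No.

Ancestors of 906eb68 (commits reachable by following parents): {07578ab, 11972e6, 260a12e, 29879ff, 2e89e55, 40d7cca, 43c4204, 4d96de8, 7e557a8, 88b12ff, 906eb68, 9147cfc, a0760a1, ca89b49, e90004b}.
07578ab is in that set, so it is an ancestor of 906eb68.

Yes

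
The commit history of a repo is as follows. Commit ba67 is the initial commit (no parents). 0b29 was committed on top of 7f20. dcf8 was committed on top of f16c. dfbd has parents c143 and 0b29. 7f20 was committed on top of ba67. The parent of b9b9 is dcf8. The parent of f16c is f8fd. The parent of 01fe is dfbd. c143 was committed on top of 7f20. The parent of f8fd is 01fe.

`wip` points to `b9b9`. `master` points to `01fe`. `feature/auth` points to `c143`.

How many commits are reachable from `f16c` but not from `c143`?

Reachable from f16c: {01fe, 0b29, 7f20, ba67, c143, dfbd, f16c, f8fd}.
Reachable from c143: {7f20, ba67, c143}.
In f16c's history but not c143's: {01fe, 0b29, dfbd, f16c, f8fd} — 5 commits.

5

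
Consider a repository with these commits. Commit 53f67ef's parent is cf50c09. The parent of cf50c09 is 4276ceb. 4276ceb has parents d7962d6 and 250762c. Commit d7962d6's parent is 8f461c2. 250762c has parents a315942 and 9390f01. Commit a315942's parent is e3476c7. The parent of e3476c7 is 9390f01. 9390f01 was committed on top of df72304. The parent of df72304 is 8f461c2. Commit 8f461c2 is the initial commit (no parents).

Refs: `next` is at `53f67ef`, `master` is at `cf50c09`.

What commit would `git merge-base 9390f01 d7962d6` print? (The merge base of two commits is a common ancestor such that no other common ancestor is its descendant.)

Ancestors of 9390f01: {8f461c2, 9390f01, df72304}.
Ancestors of d7962d6: {8f461c2, d7962d6}.
Common ancestors: {8f461c2}.
The only common ancestor is 8f461c2, so it is the merge base.

8f461c2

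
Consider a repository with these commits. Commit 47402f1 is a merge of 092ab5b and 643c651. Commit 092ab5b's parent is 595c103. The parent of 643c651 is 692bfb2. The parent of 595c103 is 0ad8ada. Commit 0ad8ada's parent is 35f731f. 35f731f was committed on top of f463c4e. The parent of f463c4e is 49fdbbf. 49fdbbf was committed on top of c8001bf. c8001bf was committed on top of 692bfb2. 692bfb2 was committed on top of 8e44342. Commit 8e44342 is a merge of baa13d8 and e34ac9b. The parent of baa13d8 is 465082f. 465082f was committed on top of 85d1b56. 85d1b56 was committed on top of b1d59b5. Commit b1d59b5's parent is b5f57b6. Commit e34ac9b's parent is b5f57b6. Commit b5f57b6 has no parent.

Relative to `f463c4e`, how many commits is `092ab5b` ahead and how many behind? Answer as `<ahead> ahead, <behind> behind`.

4 ahead, 0 behind

Reachable from 092ab5b: {092ab5b, 0ad8ada, 35f731f, 465082f, 49fdbbf, 595c103, 692bfb2, 85d1b56, 8e44342, b1d59b5, b5f57b6, baa13d8, c8001bf, e34ac9b, f463c4e}.
Reachable from f463c4e: {465082f, 49fdbbf, 692bfb2, 85d1b56, 8e44342, b1d59b5, b5f57b6, baa13d8, c8001bf, e34ac9b, f463c4e}.
Only in 092ab5b's history (ahead): {092ab5b, 0ad8ada, 35f731f, 595c103} — 4.
Only in f463c4e's history (behind): {} — 0.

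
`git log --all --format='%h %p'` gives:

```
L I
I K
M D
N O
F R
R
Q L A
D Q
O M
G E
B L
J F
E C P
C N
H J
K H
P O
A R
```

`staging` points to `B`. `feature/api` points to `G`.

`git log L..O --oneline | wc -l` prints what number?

5

Reachable from O: {A, D, F, H, I, J, K, L, M, O, Q, R}.
Reachable from L: {F, H, I, J, K, L, R}.
In O's history but not L's: {A, D, M, O, Q} — 5 commits.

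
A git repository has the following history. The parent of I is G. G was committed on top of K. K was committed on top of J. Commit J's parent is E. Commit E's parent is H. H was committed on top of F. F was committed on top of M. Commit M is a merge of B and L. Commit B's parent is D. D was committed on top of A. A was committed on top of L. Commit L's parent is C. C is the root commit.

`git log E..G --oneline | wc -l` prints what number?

3

Reachable from G: {A, B, C, D, E, F, G, H, J, K, L, M}.
Reachable from E: {A, B, C, D, E, F, H, L, M}.
In G's history but not E's: {G, J, K} — 3 commits.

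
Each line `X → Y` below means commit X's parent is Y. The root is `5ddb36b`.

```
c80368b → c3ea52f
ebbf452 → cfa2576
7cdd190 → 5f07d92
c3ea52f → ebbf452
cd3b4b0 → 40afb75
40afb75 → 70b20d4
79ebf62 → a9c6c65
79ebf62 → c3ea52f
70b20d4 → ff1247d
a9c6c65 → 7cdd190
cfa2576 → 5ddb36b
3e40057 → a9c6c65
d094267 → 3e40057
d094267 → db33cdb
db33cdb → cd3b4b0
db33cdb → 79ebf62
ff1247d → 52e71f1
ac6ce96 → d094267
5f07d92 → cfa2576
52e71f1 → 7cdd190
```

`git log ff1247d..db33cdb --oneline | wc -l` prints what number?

Reachable from db33cdb: {40afb75, 52e71f1, 5ddb36b, 5f07d92, 70b20d4, 79ebf62, 7cdd190, a9c6c65, c3ea52f, cd3b4b0, cfa2576, db33cdb, ebbf452, ff1247d}.
Reachable from ff1247d: {52e71f1, 5ddb36b, 5f07d92, 7cdd190, cfa2576, ff1247d}.
In db33cdb's history but not ff1247d's: {40afb75, 70b20d4, 79ebf62, a9c6c65, c3ea52f, cd3b4b0, db33cdb, ebbf452} — 8 commits.

8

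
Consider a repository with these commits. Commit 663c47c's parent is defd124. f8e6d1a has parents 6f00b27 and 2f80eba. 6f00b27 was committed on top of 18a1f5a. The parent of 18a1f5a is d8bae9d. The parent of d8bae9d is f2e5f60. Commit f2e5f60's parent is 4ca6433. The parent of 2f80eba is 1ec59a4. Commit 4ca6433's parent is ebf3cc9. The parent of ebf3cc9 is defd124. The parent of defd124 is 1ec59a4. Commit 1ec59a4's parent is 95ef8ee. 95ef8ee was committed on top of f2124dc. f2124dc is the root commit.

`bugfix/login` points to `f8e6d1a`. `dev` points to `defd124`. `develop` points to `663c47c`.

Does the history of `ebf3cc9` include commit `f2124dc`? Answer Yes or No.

Yes

Ancestors of ebf3cc9 (commits reachable by following parents): {1ec59a4, 95ef8ee, defd124, ebf3cc9, f2124dc}.
f2124dc is in that set, so it is an ancestor of ebf3cc9.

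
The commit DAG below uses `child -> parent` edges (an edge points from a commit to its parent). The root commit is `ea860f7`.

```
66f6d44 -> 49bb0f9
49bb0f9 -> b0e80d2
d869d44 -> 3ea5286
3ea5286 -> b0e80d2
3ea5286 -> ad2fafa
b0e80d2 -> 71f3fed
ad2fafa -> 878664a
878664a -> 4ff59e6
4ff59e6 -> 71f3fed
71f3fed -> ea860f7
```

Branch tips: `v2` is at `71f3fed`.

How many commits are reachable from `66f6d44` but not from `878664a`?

Reachable from 66f6d44: {49bb0f9, 66f6d44, 71f3fed, b0e80d2, ea860f7}.
Reachable from 878664a: {4ff59e6, 71f3fed, 878664a, ea860f7}.
In 66f6d44's history but not 878664a's: {49bb0f9, 66f6d44, b0e80d2} — 3 commits.

3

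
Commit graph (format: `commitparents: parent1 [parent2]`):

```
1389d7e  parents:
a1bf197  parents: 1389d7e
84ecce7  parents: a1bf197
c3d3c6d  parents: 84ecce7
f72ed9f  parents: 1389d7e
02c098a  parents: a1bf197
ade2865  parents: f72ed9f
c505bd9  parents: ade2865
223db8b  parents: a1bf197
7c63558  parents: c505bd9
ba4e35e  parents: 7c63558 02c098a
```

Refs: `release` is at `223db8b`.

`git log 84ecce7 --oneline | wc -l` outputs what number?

Walking parent pointers from 84ecce7: reachable set = {1389d7e, 84ecce7, a1bf197}.
That is 3 commits.

3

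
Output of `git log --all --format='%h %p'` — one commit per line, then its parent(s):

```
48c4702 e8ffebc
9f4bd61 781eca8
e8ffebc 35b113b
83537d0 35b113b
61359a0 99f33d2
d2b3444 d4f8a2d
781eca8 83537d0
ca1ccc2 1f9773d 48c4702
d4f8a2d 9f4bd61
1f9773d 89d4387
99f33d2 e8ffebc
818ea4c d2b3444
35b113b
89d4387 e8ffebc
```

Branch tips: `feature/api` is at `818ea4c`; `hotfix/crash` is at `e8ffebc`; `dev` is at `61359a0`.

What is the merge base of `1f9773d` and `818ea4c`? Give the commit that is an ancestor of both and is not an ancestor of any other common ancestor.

Ancestors of 1f9773d: {1f9773d, 35b113b, 89d4387, e8ffebc}.
Ancestors of 818ea4c: {35b113b, 781eca8, 818ea4c, 83537d0, 9f4bd61, d2b3444, d4f8a2d}.
Common ancestors: {35b113b}.
The only common ancestor is 35b113b, so it is the merge base.

35b113b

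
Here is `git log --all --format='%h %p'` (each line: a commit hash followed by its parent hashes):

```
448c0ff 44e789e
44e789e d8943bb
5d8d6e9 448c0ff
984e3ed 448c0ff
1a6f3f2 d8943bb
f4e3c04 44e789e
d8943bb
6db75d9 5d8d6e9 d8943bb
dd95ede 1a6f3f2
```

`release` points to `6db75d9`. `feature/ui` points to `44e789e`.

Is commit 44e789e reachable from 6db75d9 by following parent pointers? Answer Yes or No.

Ancestors of 6db75d9 (commits reachable by following parents): {448c0ff, 44e789e, 5d8d6e9, 6db75d9, d8943bb}.
44e789e is in that set, so it is an ancestor of 6db75d9.

Yes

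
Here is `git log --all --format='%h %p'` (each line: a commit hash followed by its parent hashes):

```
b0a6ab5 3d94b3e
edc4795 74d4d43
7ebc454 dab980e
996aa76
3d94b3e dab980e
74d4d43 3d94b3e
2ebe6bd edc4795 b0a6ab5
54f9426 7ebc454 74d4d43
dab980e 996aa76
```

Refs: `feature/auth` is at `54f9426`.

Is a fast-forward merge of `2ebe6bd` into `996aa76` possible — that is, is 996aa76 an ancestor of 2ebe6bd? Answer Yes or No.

A fast-forward from 996aa76 to 2ebe6bd is possible iff 996aa76 is an ancestor of 2ebe6bd.
Ancestors of 2ebe6bd: {2ebe6bd, 3d94b3e, 74d4d43, 996aa76, b0a6ab5, dab980e, edc4795}.
996aa76 is among them, so fast-forward is possible.

Yes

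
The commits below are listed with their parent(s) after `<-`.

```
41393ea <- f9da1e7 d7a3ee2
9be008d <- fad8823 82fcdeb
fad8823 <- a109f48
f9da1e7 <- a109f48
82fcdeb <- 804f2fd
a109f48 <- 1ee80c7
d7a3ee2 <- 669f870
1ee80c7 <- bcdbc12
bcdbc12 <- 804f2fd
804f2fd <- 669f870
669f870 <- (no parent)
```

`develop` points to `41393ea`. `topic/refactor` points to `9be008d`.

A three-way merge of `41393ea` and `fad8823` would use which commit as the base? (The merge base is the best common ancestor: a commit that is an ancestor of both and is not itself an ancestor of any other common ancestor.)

a109f48

Ancestors of 41393ea: {1ee80c7, 41393ea, 669f870, 804f2fd, a109f48, bcdbc12, d7a3ee2, f9da1e7}.
Ancestors of fad8823: {1ee80c7, 669f870, 804f2fd, a109f48, bcdbc12, fad8823}.
Common ancestors: {1ee80c7, 669f870, 804f2fd, a109f48, bcdbc12}.
Among these, a109f48 is not an ancestor of any other common ancestor — it is the merge base.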